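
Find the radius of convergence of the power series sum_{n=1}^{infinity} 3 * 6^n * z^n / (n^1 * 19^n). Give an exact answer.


Step 1: General term a_n = 3 * 6^n / (n^1 * 19^n)
Step 2: By the root test, |a_n|^(1/n) = 3^(1/n) * 6 / (n^(1/n) * 19) -> 6/19 as n -> infinity (since 3^(1/n) -> 1 and n^(1/n) -> 1)
Step 3: R = 1/lim|a_n|^(1/n) = 19/6

19/6


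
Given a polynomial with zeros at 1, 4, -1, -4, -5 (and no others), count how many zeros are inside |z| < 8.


Step 1: Check each root:
  z = 1: |1| = 1 < 8
  z = 4: |4| = 4 < 8
  z = -1: |-1| = 1 < 8
  z = -4: |-4| = 4 < 8
  z = -5: |-5| = 5 < 8
Step 2: Count = 5

5


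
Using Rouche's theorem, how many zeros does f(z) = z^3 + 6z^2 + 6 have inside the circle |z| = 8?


Step 1: On |z| = 8 the three terms have sizes |z^3| = 8^3 = 512, |6z^2| = 6*8^2 = 384, |6| = 6
Step 2: The dominant term is g(z) = z^3; let h(z) = 6z^2 + 6 so f = g + h
Step 3: On |z| = 8: |g| = 512 and |h| <= 384 + 6 = 390
Step 4: Since 512 > 390, |h| < |g| on |z| = 8, so by Rouche f has the same number of zeros as g inside |z| < 8
Step 5: g(z) = z^3 has 3 zeros (all at the origin) inside |z| < 8. Answer = 3

3


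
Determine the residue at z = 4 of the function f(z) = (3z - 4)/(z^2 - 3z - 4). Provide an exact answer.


Step 1: Q(z) = z^2 - 3z - 4 = (z - 4)(z + 1)
Step 2: Q'(z) = 2z - 3
Step 3: Q'(4) = 5, P(4) = 8
Step 4: Res = P(4)/Q'(4) = 8/5 = 8/5

8/5


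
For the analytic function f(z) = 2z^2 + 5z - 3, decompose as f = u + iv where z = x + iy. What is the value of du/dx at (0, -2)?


Step 1: f(z) = 2(x+iy)^2 + 5(x+iy) - 3
Step 2: u = 2(x^2 - y^2) + 5x - 3
Step 3: u_x = 4x + 5
Step 4: At (0, -2): u_x = 0 + 5 = 5

5


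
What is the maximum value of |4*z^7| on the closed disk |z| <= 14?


Step 1: On |z| = 14, |f(z)| = 4 * |z|^7 = 4 * 14^7
Step 2: By maximum modulus principle, maximum is on boundary.
Step 3: Maximum = 4 * 105413504 = 421654016

421654016


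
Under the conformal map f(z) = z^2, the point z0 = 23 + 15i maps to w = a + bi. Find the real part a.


Step 1: z0 = 23 + 15i
Step 2: z0^2 = 23^2 - 15^2 + 690i
Step 3: real part = 529 - 225 = 304

304


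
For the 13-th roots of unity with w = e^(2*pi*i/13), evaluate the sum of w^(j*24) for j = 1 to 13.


Step 1: The sum sum_{j=1}^{n} w^(k*j) equals n if n | k, else 0.
Step 2: Here n = 13, k = 24
Step 3: Does n divide k? 13 | 24 -> False
Step 4: Sum = 0

0


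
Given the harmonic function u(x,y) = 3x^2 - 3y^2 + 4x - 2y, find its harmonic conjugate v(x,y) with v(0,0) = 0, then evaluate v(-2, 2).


Step 1: v_x = -u_y = 6y + 2
Step 2: v_y = u_x = 6x + 4
Step 3: v = 6xy + 2x + 4y + C
Step 4: v(0,0) = 0 => C = 0
Step 5: v(-2, 2) = -20

-20


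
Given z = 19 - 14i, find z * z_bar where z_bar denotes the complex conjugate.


Step 1: conj(z) = 19 + 14i
Step 2: z * conj(z) = 19^2 + (-14)^2
Step 3: = 361 + 196 = 557

557


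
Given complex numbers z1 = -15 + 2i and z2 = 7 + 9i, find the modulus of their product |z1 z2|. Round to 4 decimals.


Step 1: |z1| = sqrt((-15)^2 + 2^2) = sqrt(229)
Step 2: |z2| = sqrt(7^2 + 9^2) = sqrt(130)
Step 3: |z1*z2| = |z1|*|z2| = sqrt(229) * sqrt(130) = sqrt(229 * 130) = sqrt(29770)
Step 4: = 172.5399

172.5399


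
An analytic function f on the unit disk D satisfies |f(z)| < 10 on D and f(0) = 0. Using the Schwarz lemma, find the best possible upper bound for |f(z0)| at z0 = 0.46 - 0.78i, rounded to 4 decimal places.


Step 1: g = f/10 maps D -> D with g(0) = 0, so by the Schwarz lemma |g(z)| <= |z|, i.e. |f(z)| <= 10|z|; this is sharp (f(z) = 10z).
Step 2: |z0|^2 = 0.46^2 + (-0.78)^2 = 0.82
Step 3: |z0| = sqrt(0.82) = 0.905539
Step 4: Best bound = 10 * |z0| = 10 * 0.905539 = 9.0554

9.0554


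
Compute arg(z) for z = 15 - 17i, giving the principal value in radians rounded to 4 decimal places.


Step 1: z = 15 - 17i
Step 2: arg(z) = atan2(-17, 15)
Step 3: arg(z) = -0.8478

-0.8478


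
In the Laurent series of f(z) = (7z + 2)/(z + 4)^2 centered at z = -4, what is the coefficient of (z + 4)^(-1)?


Step 1: Write the numerator in powers of (z + 4): 7z + 2 = 7(z + 4) + (7*(-4) + 2) = 7(z + 4) - 26
Step 2: Divide by (z + 4)^2: f(z) = -26(z + 4)^(-2) + 7(z + 4)^(-1)
Step 3: This finite sum is the Laurent series of f about z = -4.
Step 4: Coefficient of (z + 4)^(-1) = coefficient of (z + 4) in the re-centred numerator = 7

7


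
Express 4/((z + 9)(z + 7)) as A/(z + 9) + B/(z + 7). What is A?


Step 1: Multiply both sides by (z + 9) and set z = -9
Step 2: A = 4 / (-9 + 7)
Step 3: A = 4 / (-2)
Step 4: A = -2

-2


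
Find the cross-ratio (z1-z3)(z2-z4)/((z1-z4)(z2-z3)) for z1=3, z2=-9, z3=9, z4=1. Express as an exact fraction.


Step 1: (z1-z3)(z2-z4) = (-6) * (-10) = 60
Step 2: (z1-z4)(z2-z3) = 2 * (-18) = -36
Step 3: Cross-ratio = -60/36 = -5/3

-5/3


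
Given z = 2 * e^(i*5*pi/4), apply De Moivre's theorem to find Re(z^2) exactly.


Step 1: By De Moivre's theorem, z^2 = 2^2 * e^(i*2*5*pi/4) = 4 * (cos(5*pi/2) + i*sin(5*pi/2))
Step 2: |z|^2 = 2^2 = 4
Step 3: Reduce the angle mod 2*pi: 5*pi/2 - 2*pi = pi/2
Step 4: cos(pi/2) = 0
Step 5: Re(z^2) = 4 * 0 = 0

0


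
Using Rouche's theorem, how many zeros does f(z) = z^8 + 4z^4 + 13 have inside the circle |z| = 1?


Step 1: On |z| = 1 the three terms have sizes |z^8| = 1^8 = 1, |4z^4| = 4*1^4 = 4, |13| = 13
Step 2: The dominant term is g(z) = 13; let h(z) = z^8 + 4z^4 so f = g + h
Step 3: On |z| = 1: |g| = 13 and |h| <= 1 + 4 = 5
Step 4: Since 13 > 5, |h| < |g| on |z| = 1, so by Rouche f has the same number of zeros as g inside |z| < 1
Step 5: g(z) = 13 is a nonzero constant with no zeros inside |z| < 1. Answer = 0

0


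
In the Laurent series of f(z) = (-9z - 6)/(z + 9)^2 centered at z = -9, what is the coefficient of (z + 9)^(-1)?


Step 1: Write the numerator in powers of (z + 9): -9z - 6 = -9(z + 9) + (-9*(-9) - 6) = -9(z + 9) + 75
Step 2: Divide by (z + 9)^2: f(z) = 75(z + 9)^(-2) - 9(z + 9)^(-1)
Step 3: This finite sum is the Laurent series of f about z = -9.
Step 4: Coefficient of (z + 9)^(-1) = coefficient of (z + 9) in the re-centred numerator = -9

-9


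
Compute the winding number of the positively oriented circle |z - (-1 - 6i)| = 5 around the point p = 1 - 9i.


Step 1: Center c = (-1, -6), radius = 5
Step 2: |p - c|^2 = 2^2 + (-3)^2 = 13
Step 3: r^2 = 25
Step 4: |p-c| < r so winding number = 1

1


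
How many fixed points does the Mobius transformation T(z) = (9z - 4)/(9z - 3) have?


Step 1: Fixed points satisfy T(z) = z
Step 2: 9z^2 - 12z + 4 = 0
Step 3: Discriminant = (-12)^2 - 4*9*4 = 0
Step 4: Number of fixed points = 1

1


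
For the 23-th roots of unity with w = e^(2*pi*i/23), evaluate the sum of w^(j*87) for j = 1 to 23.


Step 1: The sum sum_{j=1}^{n} w^(k*j) equals n if n | k, else 0.
Step 2: Here n = 23, k = 87
Step 3: Does n divide k? 23 | 87 -> False
Step 4: Sum = 0

0


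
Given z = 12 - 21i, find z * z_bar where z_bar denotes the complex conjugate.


Step 1: conj(z) = 12 + 21i
Step 2: z * conj(z) = 12^2 + (-21)^2
Step 3: = 144 + 441 = 585

585


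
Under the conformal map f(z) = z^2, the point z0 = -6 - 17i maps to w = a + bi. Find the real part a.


Step 1: z0 = -6 - 17i
Step 2: z0^2 = (-6)^2 - (-17)^2 + 204i
Step 3: real part = 36 - 289 = -253

-253


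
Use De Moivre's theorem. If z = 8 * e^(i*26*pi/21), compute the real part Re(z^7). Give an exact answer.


Step 1: By De Moivre's theorem, z^7 = 8^7 * e^(i*7*26*pi/21) = 2097152 * (cos(26*pi/3) + i*sin(26*pi/3))
Step 2: |z|^7 = 8^7 = 2097152
Step 3: Reduce the angle mod 2*pi: 26*pi/3 - 8*pi = 2*pi/3
Step 4: cos(2*pi/3) = -1/2
Step 5: Re(z^7) = 2097152 * (-1/2) = -1048576

-1048576


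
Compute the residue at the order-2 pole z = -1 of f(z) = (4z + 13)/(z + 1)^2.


Step 1: Pole of order 2 at z = -1
Step 2: Res = lim d/dz [(z + 1)^2 * f(z)] as z -> -1
Step 3: (z + 1)^2 * f(z) = 4z + 13
Step 4: d/dz[4z + 13] = 4

4


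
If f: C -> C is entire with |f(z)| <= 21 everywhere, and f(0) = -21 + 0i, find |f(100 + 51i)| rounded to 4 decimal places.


Step 1: By Liouville's theorem, a bounded entire function is constant.
Step 2: f(z) = f(0) = -21 + 0i for all z.
Step 3: |f(w)| = |-21 + 0i| = sqrt(441 + 0)
Step 4: = 21.0

21.0


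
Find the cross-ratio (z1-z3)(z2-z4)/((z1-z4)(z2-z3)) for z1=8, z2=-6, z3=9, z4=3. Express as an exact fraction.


Step 1: (z1-z3)(z2-z4) = (-1) * (-9) = 9
Step 2: (z1-z4)(z2-z3) = 5 * (-15) = -75
Step 3: Cross-ratio = -9/75 = -3/25

-3/25


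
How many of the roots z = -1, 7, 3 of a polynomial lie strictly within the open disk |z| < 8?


Step 1: Check each root:
  z = -1: |-1| = 1 < 8
  z = 7: |7| = 7 < 8
  z = 3: |3| = 3 < 8
Step 2: Count = 3

3


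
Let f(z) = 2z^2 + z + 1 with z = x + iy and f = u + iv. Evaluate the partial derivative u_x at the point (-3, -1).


Step 1: f(z) = 2(x+iy)^2 + (x+iy) + 1
Step 2: u = 2(x^2 - y^2) + x + 1
Step 3: u_x = 4x + 1
Step 4: At (-3, -1): u_x = -12 + 1 = -11

-11


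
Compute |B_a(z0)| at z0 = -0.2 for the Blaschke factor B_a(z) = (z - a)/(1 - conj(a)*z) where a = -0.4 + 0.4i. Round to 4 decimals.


Step 1: Numerator z0 - a = -0.2 - (-0.4 + 0.4i) = 0.2 - 0.4i
Step 2: Denominator 1 - conj(a)*z0 = 1 - (-0.4 - 0.4i)*(-0.2) = 0.92 - 0.08i
Step 3: |z0 - a|^2 = 0.2^2 + (-0.4)^2 = 0.2; |1 - conj(a)*z0|^2 = 0.92^2 + (-0.08)^2 = 0.8528
Step 4: |B_a(-0.2)| = sqrt(0.2 / 0.8528) = sqrt(0.234522)
Step 5: = 0.4843

0.4843


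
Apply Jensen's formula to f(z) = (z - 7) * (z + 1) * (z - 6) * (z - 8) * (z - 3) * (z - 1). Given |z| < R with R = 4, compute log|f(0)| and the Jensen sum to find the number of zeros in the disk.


Jensen's formula: (1/2pi)*integral log|f(Re^it)|dt = log|f(0)| + sum_{|a_k|<R} log(R/|a_k|)
Step 1: f(0) = (-7) * 1 * (-6) * (-8) * (-3) * (-1) = -1008
Step 2: log|f(0)| = log|7| + log|-1| + log|6| + log|8| + log|3| + log|1| = 6.9157
Step 3: Zeros inside |z| < 4: -1, 3, 1
Step 4: Jensen sum = log(4/1) + log(4/3) + log(4/1) = 3.0603
Step 5: n(R) = number of terms in the Jensen sum = count of zeros inside |z| < 4 = 3

3


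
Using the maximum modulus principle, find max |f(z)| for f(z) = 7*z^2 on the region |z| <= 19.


Step 1: On |z| = 19, |f(z)| = 7 * |z|^2 = 7 * 19^2
Step 2: By maximum modulus principle, maximum is on boundary.
Step 3: Maximum = 7 * 361 = 2527

2527


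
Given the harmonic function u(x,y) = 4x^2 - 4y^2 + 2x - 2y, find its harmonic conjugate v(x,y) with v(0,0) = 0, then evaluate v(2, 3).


Step 1: v_x = -u_y = 8y + 2
Step 2: v_y = u_x = 8x + 2
Step 3: v = 8xy + 2x + 2y + C
Step 4: v(0,0) = 0 => C = 0
Step 5: v(2, 3) = 58

58


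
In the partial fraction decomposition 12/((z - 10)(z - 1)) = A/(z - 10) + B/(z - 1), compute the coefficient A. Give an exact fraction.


Step 1: Multiply both sides by (z - 10) and set z = 10
Step 2: A = 12 / (10 - 1)
Step 3: A = 12 / 9
Step 4: A = 4/3

4/3


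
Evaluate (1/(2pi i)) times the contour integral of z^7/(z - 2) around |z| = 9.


Step 1: f(z) = z^7, a = 2 is inside |z| = 9
Step 2: By Cauchy integral formula: (1/(2pi*i)) * integral = f(a)
Step 3: f(2) = 2^7 = 128

128


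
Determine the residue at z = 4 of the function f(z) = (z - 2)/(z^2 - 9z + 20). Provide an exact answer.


Step 1: Q(z) = z^2 - 9z + 20 = (z - 4)(z - 5)
Step 2: Q'(z) = 2z - 9
Step 3: Q'(4) = -1, P(4) = 2
Step 4: Res = P(4)/Q'(4) = 2/(-1) = -2

-2


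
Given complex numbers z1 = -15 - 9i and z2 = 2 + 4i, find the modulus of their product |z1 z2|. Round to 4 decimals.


Step 1: |z1| = sqrt((-15)^2 + (-9)^2) = sqrt(306)
Step 2: |z2| = sqrt(2^2 + 4^2) = sqrt(20)
Step 3: |z1*z2| = |z1|*|z2| = sqrt(306) * sqrt(20) = sqrt(306 * 20) = sqrt(6120)
Step 4: = 78.2304

78.2304


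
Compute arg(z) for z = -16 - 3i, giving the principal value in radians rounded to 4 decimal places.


Step 1: z = -16 - 3i
Step 2: arg(z) = atan2(-3, -16)
Step 3: arg(z) = -2.9562

-2.9562


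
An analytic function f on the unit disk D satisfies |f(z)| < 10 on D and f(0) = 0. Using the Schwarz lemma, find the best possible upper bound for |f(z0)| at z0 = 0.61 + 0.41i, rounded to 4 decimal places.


Step 1: g = f/10 maps D -> D with g(0) = 0, so by the Schwarz lemma |g(z)| <= |z|, i.e. |f(z)| <= 10|z|; this is sharp (f(z) = 10z).
Step 2: |z0|^2 = 0.61^2 + 0.41^2 = 0.5402
Step 3: |z0| = sqrt(0.5402) = 0.734983
Step 4: Best bound = 10 * |z0| = 10 * 0.734983 = 7.3498

7.3498


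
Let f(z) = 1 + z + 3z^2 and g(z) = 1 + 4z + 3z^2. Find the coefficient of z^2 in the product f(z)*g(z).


Step 1: z^2 term in f*g comes from: (1)*(3z^2) + (z)*(4z) + (3z^2)*(1)
Step 2: = 3 + 4 + 3
Step 3: = 10

10


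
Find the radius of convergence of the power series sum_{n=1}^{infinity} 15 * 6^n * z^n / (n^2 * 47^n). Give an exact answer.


Step 1: General term a_n = 15 * 6^n / (n^2 * 47^n)
Step 2: By the root test, |a_n|^(1/n) = 15^(1/n) * 6 / (n^(2/n) * 47) -> 6/47 as n -> infinity (since 15^(1/n) -> 1 and n^(2/n) -> 1)
Step 3: R = 1/lim|a_n|^(1/n) = 47/6

47/6


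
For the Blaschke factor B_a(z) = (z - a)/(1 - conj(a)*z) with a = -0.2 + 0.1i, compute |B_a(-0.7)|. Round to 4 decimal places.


Step 1: Numerator z0 - a = -0.7 - (-0.2 + 0.1i) = -0.5 - 0.1i
Step 2: Denominator 1 - conj(a)*z0 = 1 - (-0.2 - 0.1i)*(-0.7) = 0.86 - 0.07i
Step 3: |z0 - a|^2 = (-0.5)^2 + (-0.1)^2 = 0.26; |1 - conj(a)*z0|^2 = 0.86^2 + (-0.07)^2 = 0.7445
Step 4: |B_a(-0.7)| = sqrt(0.26 / 0.7445) = sqrt(0.349228)
Step 5: = 0.591

0.591


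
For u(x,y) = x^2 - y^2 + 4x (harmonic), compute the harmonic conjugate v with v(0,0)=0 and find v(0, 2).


Step 1: v_x = -u_y = 2y + 0
Step 2: v_y = u_x = 2x + 4
Step 3: v = 2xy + 4y + C
Step 4: v(0,0) = 0 => C = 0
Step 5: v(0, 2) = 8

8


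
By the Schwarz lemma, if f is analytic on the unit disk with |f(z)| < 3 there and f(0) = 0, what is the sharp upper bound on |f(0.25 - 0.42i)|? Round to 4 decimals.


Step 1: g = f/3 maps D -> D with g(0) = 0, so by the Schwarz lemma |g(z)| <= |z|, i.e. |f(z)| <= 3|z|; this is sharp (f(z) = 3z).
Step 2: |z0|^2 = 0.25^2 + (-0.42)^2 = 0.2389
Step 3: |z0| = sqrt(0.2389) = 0.488774
Step 4: Best bound = 3 * |z0| = 3 * 0.488774 = 1.4663

1.4663


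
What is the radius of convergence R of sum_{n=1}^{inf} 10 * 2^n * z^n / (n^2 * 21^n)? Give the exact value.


Step 1: General term a_n = 10 * 2^n / (n^2 * 21^n)
Step 2: By the root test, |a_n|^(1/n) = 10^(1/n) * 2 / (n^(2/n) * 21) -> 2/21 as n -> infinity (since 10^(1/n) -> 1 and n^(2/n) -> 1)
Step 3: R = 1/lim|a_n|^(1/n) = 21/2

21/2


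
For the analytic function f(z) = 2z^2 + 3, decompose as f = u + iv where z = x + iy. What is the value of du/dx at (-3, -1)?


Step 1: f(z) = 2(x+iy)^2 + 3
Step 2: u = 2(x^2 - y^2) + 3
Step 3: u_x = 4x + 0
Step 4: At (-3, -1): u_x = -12 + 0 = -12

-12


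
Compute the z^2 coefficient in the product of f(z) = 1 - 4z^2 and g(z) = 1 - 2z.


Step 1: z^2 term in f*g comes from: (1)*(0) + (0)*(-2z) + (-4z^2)*(1)
Step 2: = 0 + 0 - 4
Step 3: = -4

-4


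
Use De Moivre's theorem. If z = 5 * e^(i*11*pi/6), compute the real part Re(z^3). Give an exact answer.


Step 1: By De Moivre's theorem, z^3 = 5^3 * e^(i*3*11*pi/6) = 125 * (cos(11*pi/2) + i*sin(11*pi/2))
Step 2: |z|^3 = 5^3 = 125
Step 3: Reduce the angle mod 2*pi: 11*pi/2 - 4*pi = 3*pi/2
Step 4: cos(3*pi/2) = 0
Step 5: Re(z^3) = 125 * 0 = 0

0


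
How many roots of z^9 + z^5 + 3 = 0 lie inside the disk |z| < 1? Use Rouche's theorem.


Step 1: On |z| = 1 the three terms have sizes |z^9| = 1^9 = 1, |z^5| = 1^5 = 1, |3| = 3
Step 2: The dominant term is g(z) = 3; let h(z) = z^9 + z^5 so f = g + h
Step 3: On |z| = 1: |g| = 3 and |h| <= 1 + 1 = 2
Step 4: Since 3 > 2, |h| < |g| on |z| = 1, so by Rouche f has the same number of zeros as g inside |z| < 1
Step 5: g(z) = 3 is a nonzero constant with no zeros inside |z| < 1. Answer = 0

0


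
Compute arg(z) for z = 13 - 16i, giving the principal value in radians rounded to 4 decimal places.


Step 1: z = 13 - 16i
Step 2: arg(z) = atan2(-16, 13)
Step 3: arg(z) = -0.8885

-0.8885


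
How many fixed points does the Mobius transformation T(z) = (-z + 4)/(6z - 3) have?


Step 1: Fixed points satisfy T(z) = z
Step 2: 6z^2 - 2z - 4 = 0
Step 3: Discriminant = (-2)^2 - 4*6*(-4) = 100
Step 4: Number of fixed points = 2

2


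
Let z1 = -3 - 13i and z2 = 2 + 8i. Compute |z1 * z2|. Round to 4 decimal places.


Step 1: |z1| = sqrt((-3)^2 + (-13)^2) = sqrt(178)
Step 2: |z2| = sqrt(2^2 + 8^2) = sqrt(68)
Step 3: |z1*z2| = |z1|*|z2| = sqrt(178) * sqrt(68) = sqrt(178 * 68) = sqrt(12104)
Step 4: = 110.0182

110.0182


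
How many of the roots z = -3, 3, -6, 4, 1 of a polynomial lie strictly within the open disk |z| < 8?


Step 1: Check each root:
  z = -3: |-3| = 3 < 8
  z = 3: |3| = 3 < 8
  z = -6: |-6| = 6 < 8
  z = 4: |4| = 4 < 8
  z = 1: |1| = 1 < 8
Step 2: Count = 5

5


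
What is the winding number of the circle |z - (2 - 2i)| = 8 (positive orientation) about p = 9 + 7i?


Step 1: Center c = (2, -2), radius = 8
Step 2: |p - c|^2 = 7^2 + 9^2 = 130
Step 3: r^2 = 64
Step 4: |p-c| > r so winding number = 0

0


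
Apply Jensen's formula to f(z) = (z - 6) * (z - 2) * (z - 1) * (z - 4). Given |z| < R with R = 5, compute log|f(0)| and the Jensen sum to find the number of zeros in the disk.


Jensen's formula: (1/2pi)*integral log|f(Re^it)|dt = log|f(0)| + sum_{|a_k|<R} log(R/|a_k|)
Step 1: f(0) = (-6) * (-2) * (-1) * (-4) = 48
Step 2: log|f(0)| = log|6| + log|2| + log|1| + log|4| = 3.8712
Step 3: Zeros inside |z| < 5: 2, 1, 4
Step 4: Jensen sum = log(5/2) + log(5/1) + log(5/4) = 2.7489
Step 5: n(R) = number of terms in the Jensen sum = count of zeros inside |z| < 5 = 3

3


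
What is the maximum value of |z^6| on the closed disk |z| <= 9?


Step 1: On |z| = 9, |f(z)| = |z|^6 = 9^6
Step 2: By maximum modulus principle, maximum is on boundary.
Step 3: Maximum = 531441 = 531441

531441


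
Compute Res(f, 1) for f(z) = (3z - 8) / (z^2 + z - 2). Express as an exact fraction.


Step 1: Q(z) = z^2 + z - 2 = (z - 1)(z + 2)
Step 2: Q'(z) = 2z + 1
Step 3: Q'(1) = 3, P(1) = -5
Step 4: Res = P(1)/Q'(1) = -5/3 = -5/3

-5/3


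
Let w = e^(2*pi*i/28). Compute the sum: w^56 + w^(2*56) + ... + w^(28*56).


Step 1: The sum sum_{j=1}^{n} w^(k*j) equals n if n | k, else 0.
Step 2: Here n = 28, k = 56
Step 3: Does n divide k? 28 | 56 -> True
Step 4: Sum = 28

28


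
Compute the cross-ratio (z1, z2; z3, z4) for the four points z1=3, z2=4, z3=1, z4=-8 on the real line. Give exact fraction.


Step 1: (z1-z3)(z2-z4) = 2 * 12 = 24
Step 2: (z1-z4)(z2-z3) = 11 * 3 = 33
Step 3: Cross-ratio = 24/33 = 8/11

8/11


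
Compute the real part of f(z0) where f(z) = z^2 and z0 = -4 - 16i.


Step 1: z0 = -4 - 16i
Step 2: z0^2 = (-4)^2 - (-16)^2 + 128i
Step 3: real part = 16 - 256 = -240

-240


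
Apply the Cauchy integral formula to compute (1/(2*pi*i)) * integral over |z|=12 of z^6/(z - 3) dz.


Step 1: f(z) = z^6, a = 3 is inside |z| = 12
Step 2: By Cauchy integral formula: (1/(2pi*i)) * integral = f(a)
Step 3: f(3) = 3^6 = 729

729


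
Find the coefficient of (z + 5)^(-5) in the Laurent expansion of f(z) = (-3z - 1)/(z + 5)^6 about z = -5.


Step 1: Write the numerator in powers of (z + 5): -3z - 1 = -3(z + 5) + (-3*(-5) - 1) = -3(z + 5) + 14
Step 2: Divide by (z + 5)^6: f(z) = 14(z + 5)^(-6) - 3(z + 5)^(-5)
Step 3: This finite sum is the Laurent series of f about z = -5.
Step 4: Coefficient of (z + 5)^(-5) = coefficient of (z + 5) in the re-centred numerator = -3

-3


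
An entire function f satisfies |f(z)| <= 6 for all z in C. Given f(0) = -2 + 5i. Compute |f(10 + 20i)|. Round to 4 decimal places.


Step 1: By Liouville's theorem, a bounded entire function is constant.
Step 2: f(z) = f(0) = -2 + 5i for all z.
Step 3: |f(w)| = |-2 + 5i| = sqrt(4 + 25)
Step 4: = 5.3852

5.3852


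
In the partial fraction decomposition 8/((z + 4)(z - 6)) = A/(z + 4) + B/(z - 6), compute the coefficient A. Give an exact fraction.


Step 1: Multiply both sides by (z + 4) and set z = -4
Step 2: A = 8 / (-4 - 6)
Step 3: A = 8 / (-10)
Step 4: A = -4/5

-4/5


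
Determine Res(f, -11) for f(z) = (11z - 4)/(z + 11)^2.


Step 1: Pole of order 2 at z = -11
Step 2: Res = lim d/dz [(z + 11)^2 * f(z)] as z -> -11
Step 3: (z + 11)^2 * f(z) = 11z - 4
Step 4: d/dz[11z - 4] = 11

11


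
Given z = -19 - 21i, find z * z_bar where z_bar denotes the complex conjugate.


Step 1: conj(z) = -19 + 21i
Step 2: z * conj(z) = (-19)^2 + (-21)^2
Step 3: = 361 + 441 = 802

802


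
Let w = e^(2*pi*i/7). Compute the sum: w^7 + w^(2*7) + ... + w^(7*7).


Step 1: The sum sum_{j=1}^{n} w^(k*j) equals n if n | k, else 0.
Step 2: Here n = 7, k = 7
Step 3: Does n divide k? 7 | 7 -> True
Step 4: Sum = 7

7


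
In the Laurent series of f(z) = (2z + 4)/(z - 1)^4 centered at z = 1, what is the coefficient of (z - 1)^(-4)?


Step 1: Write the numerator in powers of (z - 1): 2z + 4 = 2(z - 1) + (2*1 + 4) = 2(z - 1) + 6
Step 2: Divide by (z - 1)^4: f(z) = 6(z - 1)^(-4) + 2(z - 1)^(-3)
Step 3: This finite sum is the Laurent series of f about z = 1.
Step 4: Coefficient of (z - 1)^(-4) = 2*1 + 4 = 6

6


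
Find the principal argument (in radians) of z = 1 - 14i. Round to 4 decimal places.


Step 1: z = 1 - 14i
Step 2: arg(z) = atan2(-14, 1)
Step 3: arg(z) = -1.4995

-1.4995


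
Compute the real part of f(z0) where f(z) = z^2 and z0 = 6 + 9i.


Step 1: z0 = 6 + 9i
Step 2: z0^2 = 6^2 - 9^2 + 108i
Step 3: real part = 36 - 81 = -45

-45


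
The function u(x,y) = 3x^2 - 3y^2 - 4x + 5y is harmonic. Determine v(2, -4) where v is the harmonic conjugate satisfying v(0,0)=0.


Step 1: v_x = -u_y = 6y - 5
Step 2: v_y = u_x = 6x - 4
Step 3: v = 6xy - 5x - 4y + C
Step 4: v(0,0) = 0 => C = 0
Step 5: v(2, -4) = -42

-42


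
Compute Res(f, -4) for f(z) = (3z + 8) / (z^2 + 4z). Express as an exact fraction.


Step 1: Q(z) = z^2 + 4z = (z + 4)(z)
Step 2: Q'(z) = 2z + 4
Step 3: Q'(-4) = -4, P(-4) = -4
Step 4: Res = P(-4)/Q'(-4) = -4/(-4) = 1

1


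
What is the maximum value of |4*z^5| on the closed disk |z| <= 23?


Step 1: On |z| = 23, |f(z)| = 4 * |z|^5 = 4 * 23^5
Step 2: By maximum modulus principle, maximum is on boundary.
Step 3: Maximum = 4 * 6436343 = 25745372

25745372


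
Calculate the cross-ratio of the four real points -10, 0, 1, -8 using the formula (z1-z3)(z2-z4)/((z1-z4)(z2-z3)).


Step 1: (z1-z3)(z2-z4) = (-11) * 8 = -88
Step 2: (z1-z4)(z2-z3) = (-2) * (-1) = 2
Step 3: Cross-ratio = -88/2 = -44

-44


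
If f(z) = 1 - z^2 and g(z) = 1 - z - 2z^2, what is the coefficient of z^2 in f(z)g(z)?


Step 1: z^2 term in f*g comes from: (1)*(-2z^2) + (0)*(-z) + (-z^2)*(1)
Step 2: = -2 + 0 - 1
Step 3: = -3

-3


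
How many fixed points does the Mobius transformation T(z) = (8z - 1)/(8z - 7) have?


Step 1: Fixed points satisfy T(z) = z
Step 2: 8z^2 - 15z + 1 = 0
Step 3: Discriminant = (-15)^2 - 4*8*1 = 193
Step 4: Number of fixed points = 2

2


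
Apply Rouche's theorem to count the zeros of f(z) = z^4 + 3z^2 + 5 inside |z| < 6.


Step 1: On |z| = 6 the three terms have sizes |z^4| = 6^4 = 1296, |3z^2| = 3*6^2 = 108, |5| = 5
Step 2: The dominant term is g(z) = z^4; let h(z) = 3z^2 + 5 so f = g + h
Step 3: On |z| = 6: |g| = 1296 and |h| <= 108 + 5 = 113
Step 4: Since 1296 > 113, |h| < |g| on |z| = 6, so by Rouche f has the same number of zeros as g inside |z| < 6
Step 5: g(z) = z^4 has 4 zeros (all at the origin) inside |z| < 6. Answer = 4

4


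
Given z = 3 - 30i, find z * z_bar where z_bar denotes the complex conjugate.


Step 1: conj(z) = 3 + 30i
Step 2: z * conj(z) = 3^2 + (-30)^2
Step 3: = 9 + 900 = 909

909


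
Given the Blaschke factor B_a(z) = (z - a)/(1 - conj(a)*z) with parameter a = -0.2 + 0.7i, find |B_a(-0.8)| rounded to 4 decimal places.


Step 1: Numerator z0 - a = -0.8 - (-0.2 + 0.7i) = -0.6 - 0.7i
Step 2: Denominator 1 - conj(a)*z0 = 1 - (-0.2 - 0.7i)*(-0.8) = 0.84 - 0.56i
Step 3: |z0 - a|^2 = (-0.6)^2 + (-0.7)^2 = 0.85; |1 - conj(a)*z0|^2 = 0.84^2 + (-0.56)^2 = 1.0192
Step 4: |B_a(-0.8)| = sqrt(0.85 / 1.0192) = sqrt(0.833987)
Step 5: = 0.9132

0.9132


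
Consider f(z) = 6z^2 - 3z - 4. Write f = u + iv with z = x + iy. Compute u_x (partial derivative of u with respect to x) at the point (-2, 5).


Step 1: f(z) = 6(x+iy)^2 - 3(x+iy) - 4
Step 2: u = 6(x^2 - y^2) - 3x - 4
Step 3: u_x = 12x - 3
Step 4: At (-2, 5): u_x = -24 - 3 = -27

-27


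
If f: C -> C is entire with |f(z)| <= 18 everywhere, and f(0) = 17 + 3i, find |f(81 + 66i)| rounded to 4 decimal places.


Step 1: By Liouville's theorem, a bounded entire function is constant.
Step 2: f(z) = f(0) = 17 + 3i for all z.
Step 3: |f(w)| = |17 + 3i| = sqrt(289 + 9)
Step 4: = 17.2627

17.2627


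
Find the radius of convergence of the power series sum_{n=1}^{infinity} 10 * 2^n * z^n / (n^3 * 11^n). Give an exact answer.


Step 1: General term a_n = 10 * 2^n / (n^3 * 11^n)
Step 2: By the root test, |a_n|^(1/n) = 10^(1/n) * 2 / (n^(3/n) * 11) -> 2/11 as n -> infinity (since 10^(1/n) -> 1 and n^(3/n) -> 1)
Step 3: R = 1/lim|a_n|^(1/n) = 11/2

11/2


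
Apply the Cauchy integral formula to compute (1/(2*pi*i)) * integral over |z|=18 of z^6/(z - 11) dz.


Step 1: f(z) = z^6, a = 11 is inside |z| = 18
Step 2: By Cauchy integral formula: (1/(2pi*i)) * integral = f(a)
Step 3: f(11) = 11^6 = 1771561

1771561


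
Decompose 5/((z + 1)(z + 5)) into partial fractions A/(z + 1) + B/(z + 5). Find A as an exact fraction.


Step 1: Multiply both sides by (z + 1) and set z = -1
Step 2: A = 5 / (-1 + 5)
Step 3: A = 5 / 4
Step 4: A = 5/4

5/4


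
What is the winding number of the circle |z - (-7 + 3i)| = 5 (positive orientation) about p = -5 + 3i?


Step 1: Center c = (-7, 3), radius = 5
Step 2: |p - c|^2 = 2^2 + 0^2 = 4
Step 3: r^2 = 25
Step 4: |p-c| < r so winding number = 1

1


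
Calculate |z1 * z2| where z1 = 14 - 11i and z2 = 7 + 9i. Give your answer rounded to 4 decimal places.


Step 1: |z1| = sqrt(14^2 + (-11)^2) = sqrt(317)
Step 2: |z2| = sqrt(7^2 + 9^2) = sqrt(130)
Step 3: |z1*z2| = |z1|*|z2| = sqrt(317) * sqrt(130) = sqrt(317 * 130) = sqrt(41210)
Step 4: = 203.0025

203.0025


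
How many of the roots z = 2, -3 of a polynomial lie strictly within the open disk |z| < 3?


Step 1: Check each root:
  z = 2: |2| = 2 < 3
  z = -3: |-3| = 3 >= 3
Step 2: Count = 1

1


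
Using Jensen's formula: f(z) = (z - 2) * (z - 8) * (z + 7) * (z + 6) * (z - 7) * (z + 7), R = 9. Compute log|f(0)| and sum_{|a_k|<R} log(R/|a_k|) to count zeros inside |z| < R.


Jensen's formula: (1/2pi)*integral log|f(Re^it)|dt = log|f(0)| + sum_{|a_k|<R} log(R/|a_k|)
Step 1: f(0) = (-2) * (-8) * 7 * 6 * (-7) * 7 = -32928
Step 2: log|f(0)| = log|2| + log|8| + log|-7| + log|-6| + log|7| + log|-7| = 10.4021
Step 3: Zeros inside |z| < 9: 2, 8, -7, -6, 7, -7
Step 4: Jensen sum = log(9/2) + log(9/8) + log(9/7) + log(9/6) + log(9/7) + log(9/7) = 2.7813
Step 5: n(R) = number of terms in the Jensen sum = count of zeros inside |z| < 9 = 6

6


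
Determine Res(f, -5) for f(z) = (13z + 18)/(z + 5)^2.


Step 1: Pole of order 2 at z = -5
Step 2: Res = lim d/dz [(z + 5)^2 * f(z)] as z -> -5
Step 3: (z + 5)^2 * f(z) = 13z + 18
Step 4: d/dz[13z + 18] = 13

13


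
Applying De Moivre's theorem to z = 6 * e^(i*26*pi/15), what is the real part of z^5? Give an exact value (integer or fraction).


Step 1: By De Moivre's theorem, z^5 = 6^5 * e^(i*5*26*pi/15) = 7776 * (cos(26*pi/3) + i*sin(26*pi/3))
Step 2: |z|^5 = 6^5 = 7776
Step 3: Reduce the angle mod 2*pi: 26*pi/3 - 8*pi = 2*pi/3
Step 4: cos(2*pi/3) = -1/2
Step 5: Re(z^5) = 7776 * (-1/2) = -3888

-3888


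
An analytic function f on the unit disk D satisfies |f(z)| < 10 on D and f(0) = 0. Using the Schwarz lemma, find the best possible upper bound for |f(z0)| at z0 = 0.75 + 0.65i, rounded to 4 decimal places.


Step 1: g = f/10 maps D -> D with g(0) = 0, so by the Schwarz lemma |g(z)| <= |z|, i.e. |f(z)| <= 10|z|; this is sharp (f(z) = 10z).
Step 2: |z0|^2 = 0.75^2 + 0.65^2 = 0.985
Step 3: |z0| = sqrt(0.985) = 0.992472
Step 4: Best bound = 10 * |z0| = 10 * 0.992472 = 9.9247

9.9247


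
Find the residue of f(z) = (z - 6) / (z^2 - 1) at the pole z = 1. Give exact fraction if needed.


Step 1: Q(z) = z^2 - 1 = (z - 1)(z + 1)
Step 2: Q'(z) = 2z
Step 3: Q'(1) = 2, P(1) = -5
Step 4: Res = P(1)/Q'(1) = -5/2 = -5/2

-5/2


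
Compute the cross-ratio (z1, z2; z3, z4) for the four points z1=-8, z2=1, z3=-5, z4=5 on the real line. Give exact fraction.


Step 1: (z1-z3)(z2-z4) = (-3) * (-4) = 12
Step 2: (z1-z4)(z2-z3) = (-13) * 6 = -78
Step 3: Cross-ratio = -12/78 = -2/13

-2/13


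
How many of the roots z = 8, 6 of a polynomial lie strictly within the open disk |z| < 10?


Step 1: Check each root:
  z = 8: |8| = 8 < 10
  z = 6: |6| = 6 < 10
Step 2: Count = 2

2


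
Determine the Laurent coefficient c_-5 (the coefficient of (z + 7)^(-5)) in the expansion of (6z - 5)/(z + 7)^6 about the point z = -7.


Step 1: Write the numerator in powers of (z + 7): 6z - 5 = 6(z + 7) + (6*(-7) - 5) = 6(z + 7) - 47
Step 2: Divide by (z + 7)^6: f(z) = -47(z + 7)^(-6) + 6(z + 7)^(-5)
Step 3: This finite sum is the Laurent series of f about z = -7.
Step 4: Coefficient of (z + 7)^(-5) = coefficient of (z + 7) in the re-centred numerator = 6

6


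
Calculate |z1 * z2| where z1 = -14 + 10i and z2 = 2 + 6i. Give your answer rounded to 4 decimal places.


Step 1: |z1| = sqrt((-14)^2 + 10^2) = sqrt(296)
Step 2: |z2| = sqrt(2^2 + 6^2) = sqrt(40)
Step 3: |z1*z2| = |z1|*|z2| = sqrt(296) * sqrt(40) = sqrt(296 * 40) = sqrt(11840)
Step 4: = 108.8118

108.8118


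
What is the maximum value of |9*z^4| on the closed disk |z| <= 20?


Step 1: On |z| = 20, |f(z)| = 9 * |z|^4 = 9 * 20^4
Step 2: By maximum modulus principle, maximum is on boundary.
Step 3: Maximum = 9 * 160000 = 1440000

1440000


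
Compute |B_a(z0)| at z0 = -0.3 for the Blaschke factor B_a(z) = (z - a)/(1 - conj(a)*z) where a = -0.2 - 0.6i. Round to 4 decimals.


Step 1: Numerator z0 - a = -0.3 - (-0.2 - 0.6i) = -0.1 + 0.6i
Step 2: Denominator 1 - conj(a)*z0 = 1 - (-0.2 + 0.6i)*(-0.3) = 0.94 + 0.18i
Step 3: |z0 - a|^2 = (-0.1)^2 + 0.6^2 = 0.37; |1 - conj(a)*z0|^2 = 0.94^2 + 0.18^2 = 0.916
Step 4: |B_a(-0.3)| = sqrt(0.37 / 0.916) = sqrt(0.40393)
Step 5: = 0.6356

0.6356


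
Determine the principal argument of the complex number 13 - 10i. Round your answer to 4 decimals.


Step 1: z = 13 - 10i
Step 2: arg(z) = atan2(-10, 13)
Step 3: arg(z) = -0.6557

-0.6557


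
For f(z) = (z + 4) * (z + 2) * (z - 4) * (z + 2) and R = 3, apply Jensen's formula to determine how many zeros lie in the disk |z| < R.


Jensen's formula: (1/2pi)*integral log|f(Re^it)|dt = log|f(0)| + sum_{|a_k|<R} log(R/|a_k|)
Step 1: f(0) = 4 * 2 * (-4) * 2 = -64
Step 2: log|f(0)| = log|-4| + log|-2| + log|4| + log|-2| = 4.1589
Step 3: Zeros inside |z| < 3: -2, -2
Step 4: Jensen sum = log(3/2) + log(3/2) = 0.8109
Step 5: n(R) = number of terms in the Jensen sum = count of zeros inside |z| < 3 = 2

2


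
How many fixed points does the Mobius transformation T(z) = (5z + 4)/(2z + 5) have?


Step 1: Fixed points satisfy T(z) = z
Step 2: 2z^2 - 4 = 0
Step 3: Discriminant = 0^2 - 4*2*(-4) = 32
Step 4: Number of fixed points = 2

2


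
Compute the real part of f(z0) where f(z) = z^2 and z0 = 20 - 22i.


Step 1: z0 = 20 - 22i
Step 2: z0^2 = 20^2 - (-22)^2 - 880i
Step 3: real part = 400 - 484 = -84

-84


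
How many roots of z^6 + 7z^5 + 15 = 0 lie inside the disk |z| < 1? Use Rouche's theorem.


Step 1: On |z| = 1 the three terms have sizes |z^6| = 1^6 = 1, |7z^5| = 7*1^5 = 7, |15| = 15
Step 2: The dominant term is g(z) = 15; let h(z) = z^6 + 7z^5 so f = g + h
Step 3: On |z| = 1: |g| = 15 and |h| <= 1 + 7 = 8
Step 4: Since 15 > 8, |h| < |g| on |z| = 1, so by Rouche f has the same number of zeros as g inside |z| < 1
Step 5: g(z) = 15 is a nonzero constant with no zeros inside |z| < 1. Answer = 0

0


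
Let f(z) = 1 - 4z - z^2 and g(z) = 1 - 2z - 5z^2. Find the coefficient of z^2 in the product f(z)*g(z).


Step 1: z^2 term in f*g comes from: (1)*(-5z^2) + (-4z)*(-2z) + (-z^2)*(1)
Step 2: = -5 + 8 - 1
Step 3: = 2

2


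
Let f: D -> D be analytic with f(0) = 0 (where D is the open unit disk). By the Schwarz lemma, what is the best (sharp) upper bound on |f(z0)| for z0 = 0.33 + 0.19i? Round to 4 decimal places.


Step 1: Schwarz lemma: if f: D -> D is analytic with f(0) = 0, then |f(z)| <= |z| for all z in D, and this is sharp (f(z) = z).
Step 2: |z0|^2 = 0.33^2 + 0.19^2 = 0.145
Step 3: |z0| = sqrt(0.145) = 0.380789
Step 4: Best bound = |z0| = 0.3808

0.3808


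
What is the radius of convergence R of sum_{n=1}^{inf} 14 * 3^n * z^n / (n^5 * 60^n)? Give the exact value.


Step 1: General term a_n = 14 * 3^n / (n^5 * 60^n)
Step 2: By the root test, |a_n|^(1/n) = 14^(1/n) * 3 / (n^(5/n) * 60) -> 3/60 as n -> infinity (since 14^(1/n) -> 1 and n^(5/n) -> 1)
Step 3: R = 1/lim|a_n|^(1/n) = 60/3 = 20

20


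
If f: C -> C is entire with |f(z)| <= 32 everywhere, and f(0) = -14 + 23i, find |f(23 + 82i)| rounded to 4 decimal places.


Step 1: By Liouville's theorem, a bounded entire function is constant.
Step 2: f(z) = f(0) = -14 + 23i for all z.
Step 3: |f(w)| = |-14 + 23i| = sqrt(196 + 529)
Step 4: = 26.9258

26.9258


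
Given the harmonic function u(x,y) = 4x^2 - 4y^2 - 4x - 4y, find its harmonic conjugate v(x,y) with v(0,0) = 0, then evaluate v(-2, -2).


Step 1: v_x = -u_y = 8y + 4
Step 2: v_y = u_x = 8x - 4
Step 3: v = 8xy + 4x - 4y + C
Step 4: v(0,0) = 0 => C = 0
Step 5: v(-2, -2) = 32

32


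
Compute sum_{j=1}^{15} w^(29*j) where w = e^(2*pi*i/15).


Step 1: The sum sum_{j=1}^{n} w^(k*j) equals n if n | k, else 0.
Step 2: Here n = 15, k = 29
Step 3: Does n divide k? 15 | 29 -> False
Step 4: Sum = 0

0


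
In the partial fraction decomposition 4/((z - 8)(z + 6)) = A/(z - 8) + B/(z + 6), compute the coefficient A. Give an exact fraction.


Step 1: Multiply both sides by (z - 8) and set z = 8
Step 2: A = 4 / (8 + 6)
Step 3: A = 4 / 14
Step 4: A = 2/7

2/7


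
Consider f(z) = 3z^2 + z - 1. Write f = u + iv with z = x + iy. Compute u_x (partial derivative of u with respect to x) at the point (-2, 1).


Step 1: f(z) = 3(x+iy)^2 + (x+iy) - 1
Step 2: u = 3(x^2 - y^2) + x - 1
Step 3: u_x = 6x + 1
Step 4: At (-2, 1): u_x = -12 + 1 = -11

-11


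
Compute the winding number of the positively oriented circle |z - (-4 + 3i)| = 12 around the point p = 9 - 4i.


Step 1: Center c = (-4, 3), radius = 12
Step 2: |p - c|^2 = 13^2 + (-7)^2 = 218
Step 3: r^2 = 144
Step 4: |p-c| > r so winding number = 0

0


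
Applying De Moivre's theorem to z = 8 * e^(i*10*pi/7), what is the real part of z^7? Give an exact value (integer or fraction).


Step 1: By De Moivre's theorem, z^7 = 8^7 * e^(i*7*10*pi/7) = 2097152 * (cos(10*pi) + i*sin(10*pi))
Step 2: |z|^7 = 8^7 = 2097152
Step 3: Reduce the angle mod 2*pi: 10*pi - 10*pi = 0
Step 4: cos(0) = 1
Step 5: Re(z^7) = 2097152 * 1 = 2097152

2097152


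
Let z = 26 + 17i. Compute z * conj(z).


Step 1: conj(z) = 26 - 17i
Step 2: z * conj(z) = 26^2 + 17^2
Step 3: = 676 + 289 = 965

965


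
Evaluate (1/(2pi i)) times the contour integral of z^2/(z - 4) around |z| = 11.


Step 1: f(z) = z^2, a = 4 is inside |z| = 11
Step 2: By Cauchy integral formula: (1/(2pi*i)) * integral = f(a)
Step 3: f(4) = 4^2 = 16

16


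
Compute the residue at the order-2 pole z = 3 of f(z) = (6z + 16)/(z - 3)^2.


Step 1: Pole of order 2 at z = 3
Step 2: Res = lim d/dz [(z - 3)^2 * f(z)] as z -> 3
Step 3: (z - 3)^2 * f(z) = 6z + 16
Step 4: d/dz[6z + 16] = 6

6


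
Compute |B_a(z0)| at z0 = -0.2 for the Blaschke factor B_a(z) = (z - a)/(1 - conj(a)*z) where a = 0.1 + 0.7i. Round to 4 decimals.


Step 1: Numerator z0 - a = -0.2 - (0.1 + 0.7i) = -0.3 - 0.7i
Step 2: Denominator 1 - conj(a)*z0 = 1 - (0.1 - 0.7i)*(-0.2) = 1.02 - 0.14i
Step 3: |z0 - a|^2 = (-0.3)^2 + (-0.7)^2 = 0.58; |1 - conj(a)*z0|^2 = 1.02^2 + (-0.14)^2 = 1.06
Step 4: |B_a(-0.2)| = sqrt(0.58 / 1.06) = sqrt(0.54717)
Step 5: = 0.7397

0.7397


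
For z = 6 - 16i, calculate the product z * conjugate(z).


Step 1: conj(z) = 6 + 16i
Step 2: z * conj(z) = 6^2 + (-16)^2
Step 3: = 36 + 256 = 292

292


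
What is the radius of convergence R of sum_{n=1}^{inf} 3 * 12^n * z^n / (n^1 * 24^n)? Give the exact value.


Step 1: General term a_n = 3 * 12^n / (n^1 * 24^n)
Step 2: By the root test, |a_n|^(1/n) = 3^(1/n) * 12 / (n^(1/n) * 24) -> 12/24 as n -> infinity (since 3^(1/n) -> 1 and n^(1/n) -> 1)
Step 3: R = 1/lim|a_n|^(1/n) = 24/12 = 2

2


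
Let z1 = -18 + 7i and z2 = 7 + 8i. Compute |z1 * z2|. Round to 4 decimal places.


Step 1: |z1| = sqrt((-18)^2 + 7^2) = sqrt(373)
Step 2: |z2| = sqrt(7^2 + 8^2) = sqrt(113)
Step 3: |z1*z2| = |z1|*|z2| = sqrt(373) * sqrt(113) = sqrt(373 * 113) = sqrt(42149)
Step 4: = 205.3022

205.3022


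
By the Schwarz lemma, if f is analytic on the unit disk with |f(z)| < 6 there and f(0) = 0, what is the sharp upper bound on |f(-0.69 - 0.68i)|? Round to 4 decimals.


Step 1: g = f/6 maps D -> D with g(0) = 0, so by the Schwarz lemma |g(z)| <= |z|, i.e. |f(z)| <= 6|z|; this is sharp (f(z) = 6z).
Step 2: |z0|^2 = (-0.69)^2 + (-0.68)^2 = 0.9385
Step 3: |z0| = sqrt(0.9385) = 0.968762
Step 4: Best bound = 6 * |z0| = 6 * 0.968762 = 5.8126

5.8126


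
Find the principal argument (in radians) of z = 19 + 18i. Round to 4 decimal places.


Step 1: z = 19 + 18i
Step 2: arg(z) = atan2(18, 19)
Step 3: arg(z) = 0.7584

0.7584


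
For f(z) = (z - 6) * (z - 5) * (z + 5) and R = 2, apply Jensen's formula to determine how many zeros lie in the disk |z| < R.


Jensen's formula: (1/2pi)*integral log|f(Re^it)|dt = log|f(0)| + sum_{|a_k|<R} log(R/|a_k|)
Step 1: f(0) = (-6) * (-5) * 5 = 150
Step 2: log|f(0)| = log|6| + log|5| + log|-5| = 5.0106
Step 3: Zeros inside |z| < 2: none
Step 4: Jensen sum = (empty sum) = 0
Step 5: n(R) = number of terms in the Jensen sum = count of zeros inside |z| < 2 = 0

0


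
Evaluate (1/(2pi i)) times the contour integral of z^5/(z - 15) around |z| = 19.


Step 1: f(z) = z^5, a = 15 is inside |z| = 19
Step 2: By Cauchy integral formula: (1/(2pi*i)) * integral = f(a)
Step 3: f(15) = 15^5 = 759375

759375


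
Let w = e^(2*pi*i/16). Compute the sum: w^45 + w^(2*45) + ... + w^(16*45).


Step 1: The sum sum_{j=1}^{n} w^(k*j) equals n if n | k, else 0.
Step 2: Here n = 16, k = 45
Step 3: Does n divide k? 16 | 45 -> False
Step 4: Sum = 0

0


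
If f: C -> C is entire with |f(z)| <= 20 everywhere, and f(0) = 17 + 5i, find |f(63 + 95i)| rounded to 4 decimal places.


Step 1: By Liouville's theorem, a bounded entire function is constant.
Step 2: f(z) = f(0) = 17 + 5i for all z.
Step 3: |f(w)| = |17 + 5i| = sqrt(289 + 25)
Step 4: = 17.72

17.72


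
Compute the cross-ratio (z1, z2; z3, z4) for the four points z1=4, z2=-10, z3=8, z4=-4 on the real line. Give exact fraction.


Step 1: (z1-z3)(z2-z4) = (-4) * (-6) = 24
Step 2: (z1-z4)(z2-z3) = 8 * (-18) = -144
Step 3: Cross-ratio = -24/144 = -1/6

-1/6


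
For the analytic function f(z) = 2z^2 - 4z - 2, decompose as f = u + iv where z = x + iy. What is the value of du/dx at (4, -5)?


Step 1: f(z) = 2(x+iy)^2 - 4(x+iy) - 2
Step 2: u = 2(x^2 - y^2) - 4x - 2
Step 3: u_x = 4x - 4
Step 4: At (4, -5): u_x = 16 - 4 = 12

12


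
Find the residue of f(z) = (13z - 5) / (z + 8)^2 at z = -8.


Step 1: Pole of order 2 at z = -8
Step 2: Res = lim d/dz [(z + 8)^2 * f(z)] as z -> -8
Step 3: (z + 8)^2 * f(z) = 13z - 5
Step 4: d/dz[13z - 5] = 13

13


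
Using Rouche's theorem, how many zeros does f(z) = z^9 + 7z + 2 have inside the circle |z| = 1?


Step 1: On |z| = 1 the three terms have sizes |z^9| = 1^9 = 1, |7z| = 7*1 = 7, |2| = 2
Step 2: The dominant term is g(z) = 7z; let h(z) = z^9 + 2 so f = g + h
Step 3: On |z| = 1: |g| = 7 and |h| <= 1 + 2 = 3
Step 4: Since 7 > 3, |h| < |g| on |z| = 1, so by Rouche f has the same number of zeros as g inside |z| < 1
Step 5: g(z) = 7z has 1 zero (at the origin, multiplicity 1) inside |z| < 1. Answer = 1

1
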